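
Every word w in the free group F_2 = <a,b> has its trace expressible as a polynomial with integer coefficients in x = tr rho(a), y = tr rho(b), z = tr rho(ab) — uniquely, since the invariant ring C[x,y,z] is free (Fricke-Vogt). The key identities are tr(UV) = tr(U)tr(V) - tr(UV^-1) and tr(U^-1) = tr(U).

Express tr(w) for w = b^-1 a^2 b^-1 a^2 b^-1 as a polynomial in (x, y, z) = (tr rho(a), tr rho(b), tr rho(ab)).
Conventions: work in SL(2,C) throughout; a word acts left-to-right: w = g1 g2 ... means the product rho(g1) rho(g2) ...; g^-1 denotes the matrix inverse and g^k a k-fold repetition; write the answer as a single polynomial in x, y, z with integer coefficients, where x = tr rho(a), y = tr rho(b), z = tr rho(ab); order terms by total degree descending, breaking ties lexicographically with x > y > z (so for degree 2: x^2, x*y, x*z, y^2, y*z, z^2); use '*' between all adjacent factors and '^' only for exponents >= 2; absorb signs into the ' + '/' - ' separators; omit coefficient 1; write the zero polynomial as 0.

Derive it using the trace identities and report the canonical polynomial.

x^4*y^3 - 2*x^3*y^2*z - x^4*y - 2*x^2*y^3 + x^2*y*z^2 + x^3*z + 2*x*y^2*z + 3*x^2*y + y^3 - 2*x*z - 3*y

tr(a^2) = tr(a)*tr(a) - tr(1)  (reduce the a square) = x^2 - 2
tr(a^3) = tr(a)*tr(a^2) - tr(a)  (reduce the a square) = x^3 - 3*x
tr(a^4) = tr(a)*tr(a^3) - tr(a^2)  (reduce the a square) = x^4 - 4*x^2 + 2
tr(b a^2) = tr(a)*tr(b a) - tr(b)  (reduce the a square) = x*z - y
tr(b a^3) = tr(a)*tr(b a^2) - tr(b a)  (reduce the a square) = x^2*z - x*y - z
tr(a^4 b) = tr(a)*tr(b a^3) - tr(b a^2)  (reduce the a square) = x^3*z - x^2*y - 2*x*z + y
tr(a^4 b^-1) = tr(a^4)*tr(b) - tr(a^4 b)  (eliminate b^-1) = x^4*y - x^3*z - 3*x^2*y + 2*x*z + y
tr(a^2 b^-2 a^2) = tr(a^4 b^-1)*tr(b) - tr(a^4)  (eliminate b^-1) = x^4*y^2 - x^3*y*z - x^4 - 3*x^2*y^2 + 2*x*y*z + 4*x^2 + y^2 - 2
tr(b a b a) = tr(a b)*tr(a b) - tr(1)  (split on a) = z^2 - 2
tr(b a b) = tr(b)*tr(a b) - tr(a)  (reduce the b square) = y*z - x
tr(b a^2 b a) = tr(a)*tr(b a b a) - tr(b a b)  (reduce the a square) = x*z^2 - y*z - x
tr(b a^2 b) = tr(b)*tr(a^2 b) - tr(a^2)  (reduce the b square) = x*y*z - x^2 - y^2 + 2
tr(a^2 b a^2 b) = tr(a)*tr(b a^2 b a) - tr(b a^2 b)  (reduce the a square) = x^2*z^2 - 2*x*y*z + y^2 - 2
tr(b^-1 a^2 b a^2) = tr(a^2 b a^2)*tr(b) - tr(a^2 b a^2 b)  (eliminate b^-1) = x^3*y*z - x^2*y^2 - x^2*z^2 + 2
tr(a^2 b^-2 a^2 b) = tr(b^-1 a^2 b a^2)*tr(b) - tr(b^-1 a^2 b a^2 b)  (eliminate b^-1) = x^3*y^2*z - x^2*y^3 - x^2*y*z^2 - x^3*z + x^2*y + 2*x*z + y
tr(b^-1 a^2 b^-1 a^2 b^-1) = tr(a^2 b^-2 a^2)*tr(b) - tr(a^2 b^-2 a^2 b)  (eliminate b^-1) = x^4*y^3 - 2*x^3*y^2*z - x^4*y - 2*x^2*y^3 + x^2*y*z^2 + x^3*z + 2*x*y^2*z + 3*x^2*y + y^3 - 2*x*z - 3*y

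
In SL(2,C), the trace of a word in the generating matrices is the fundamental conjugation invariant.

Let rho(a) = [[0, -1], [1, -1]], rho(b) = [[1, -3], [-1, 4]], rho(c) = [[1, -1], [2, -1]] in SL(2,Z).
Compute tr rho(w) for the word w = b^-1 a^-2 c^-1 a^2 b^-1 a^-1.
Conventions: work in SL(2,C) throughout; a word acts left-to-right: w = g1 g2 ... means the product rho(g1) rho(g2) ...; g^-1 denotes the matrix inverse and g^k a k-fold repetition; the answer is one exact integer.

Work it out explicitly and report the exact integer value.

rho(b^-1) = [[4, 3], [1, 1]]
... * rho(a^-1) = [[-1, 1], [-1, 0]]  ->  [[-7, 4], [-2, 1]]
... * rho(a^-1) = [[-1, 1], [-1, 0]]  ->  [[3, -7], [1, -2]]
... * rho(c^-1) = [[-1, 1], [-2, 1]]  ->  [[11, -4], [3, -1]]
... * rho(a) = [[0, -1], [1, -1]]  ->  [[-4, -7], [-1, -2]]
... * rho(a) = [[0, -1], [1, -1]]  ->  [[-7, 11], [-2, 3]]
... * rho(b^-1) = [[4, 3], [1, 1]]  ->  [[-17, -10], [-5, -3]]
... * rho(a^-1) = [[-1, 1], [-1, 0]]  ->  [[27, -17], [8, -5]]
tr = 27 + -5 = 22

22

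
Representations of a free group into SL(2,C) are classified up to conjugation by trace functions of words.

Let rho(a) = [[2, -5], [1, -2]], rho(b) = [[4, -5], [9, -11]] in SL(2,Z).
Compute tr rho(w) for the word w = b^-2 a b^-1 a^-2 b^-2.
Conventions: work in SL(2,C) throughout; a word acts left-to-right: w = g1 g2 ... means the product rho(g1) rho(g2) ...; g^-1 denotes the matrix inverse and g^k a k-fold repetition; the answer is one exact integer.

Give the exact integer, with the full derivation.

-45100

rho(b^-1) = [[-11, 5], [-9, 4]]
... * rho(b^-1) = [[-11, 5], [-9, 4]]  ->  [[76, -35], [63, -29]]
... * rho(a) = [[2, -5], [1, -2]]  ->  [[117, -310], [97, -257]]
... * rho(b^-1) = [[-11, 5], [-9, 4]]  ->  [[1503, -655], [1246, -543]]
... * rho(a^-1) = [[-2, 5], [-1, 2]]  ->  [[-2351, 6205], [-1949, 5144]]
... * rho(a^-1) = [[-2, 5], [-1, 2]]  ->  [[-1503, 655], [-1246, 543]]
... * rho(b^-1) = [[-11, 5], [-9, 4]]  ->  [[10638, -4895], [8819, -4058]]
... * rho(b^-1) = [[-11, 5], [-9, 4]]  ->  [[-72963, 33610], [-60487, 27863]]
tr = -72963 + 27863 = -45100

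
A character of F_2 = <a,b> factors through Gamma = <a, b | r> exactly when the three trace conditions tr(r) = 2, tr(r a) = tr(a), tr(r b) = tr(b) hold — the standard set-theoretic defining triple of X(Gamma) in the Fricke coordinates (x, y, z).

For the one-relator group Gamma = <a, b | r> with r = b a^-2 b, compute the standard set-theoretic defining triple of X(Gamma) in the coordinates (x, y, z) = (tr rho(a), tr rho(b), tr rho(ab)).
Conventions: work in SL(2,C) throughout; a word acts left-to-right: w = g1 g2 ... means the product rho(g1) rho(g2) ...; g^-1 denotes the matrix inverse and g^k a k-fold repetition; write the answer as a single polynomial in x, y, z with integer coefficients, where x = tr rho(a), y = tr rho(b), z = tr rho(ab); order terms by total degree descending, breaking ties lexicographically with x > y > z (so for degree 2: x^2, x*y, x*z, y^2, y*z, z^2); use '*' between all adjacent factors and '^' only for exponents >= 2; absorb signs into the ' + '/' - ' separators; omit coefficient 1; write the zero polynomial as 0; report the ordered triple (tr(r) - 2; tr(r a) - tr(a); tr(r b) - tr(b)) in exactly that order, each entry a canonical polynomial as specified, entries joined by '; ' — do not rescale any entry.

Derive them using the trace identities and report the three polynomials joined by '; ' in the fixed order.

x^2*y^2 - x*y*z - x^2 - y^2; x^2*y*z - x^3 - x*z^2 - y*z + 2*x; x^2*y^3 - x*y^2*z - 2*x^2*y - y^3 + x*z + 2*y

tr(b^2) = tr(b)*tr(b) - tr(1)  (reduce the b square) = y^2 - 2
tr(b^2 a) = tr(b)*tr(a b) - tr(a)  (reduce the b square) = y*z - x
tr(a^-1 b^2) = tr(b^2)*tr(a) - tr(b^2 a)  (eliminate a^-1) = x*y^2 - y*z - x
tr(b a^-2 b) = tr(a^-1 b^2)*tr(a) - tr(a^-1 b^2 a)  (eliminate a^-1) = x^2*y^2 - x*y*z - x^2 - y^2 + 2
tr(b a b a) = tr(b a)*tr(b a) - tr(1)   [split at repeated b] = z^2 - 2
tr(a^-1 b a b) = tr(b a b)*tr(a) - tr(b a b a) = x*y*z - x^2 - z^2 + 2
tr(b a^-2 b a) = tr(a^-1 b a b)*tr(a) - tr(a^-1 b a b a) = x^2*y*z - x^3 - x*z^2 - y*z + 3*x
tr(b^3) = tr(b)*tr(b^2) - tr(b)   [square of b] = y^3 - 3*y
tr(b^3 a) = tr(b)*tr(a b^2) - tr(a b)   [square of b] = y^2*z - x*y - z
tr(b^3 a^-1) = tr(b^3)*tr(a) - tr(b^3 a)   [inverse elimination on a] = x*y^3 - y^2*z - 2*x*y + z
tr(b a^-2 b^2) = tr(b^3 a^-1)*tr(a) - tr(b^3)   [inverse elimination on a] = x^2*y^3 - x*y^2*z - 2*x^2*y - y^3 + x*z + 3*y
assemble the triple (tr(r) - 2; tr(r a) - x; tr(r b) - y)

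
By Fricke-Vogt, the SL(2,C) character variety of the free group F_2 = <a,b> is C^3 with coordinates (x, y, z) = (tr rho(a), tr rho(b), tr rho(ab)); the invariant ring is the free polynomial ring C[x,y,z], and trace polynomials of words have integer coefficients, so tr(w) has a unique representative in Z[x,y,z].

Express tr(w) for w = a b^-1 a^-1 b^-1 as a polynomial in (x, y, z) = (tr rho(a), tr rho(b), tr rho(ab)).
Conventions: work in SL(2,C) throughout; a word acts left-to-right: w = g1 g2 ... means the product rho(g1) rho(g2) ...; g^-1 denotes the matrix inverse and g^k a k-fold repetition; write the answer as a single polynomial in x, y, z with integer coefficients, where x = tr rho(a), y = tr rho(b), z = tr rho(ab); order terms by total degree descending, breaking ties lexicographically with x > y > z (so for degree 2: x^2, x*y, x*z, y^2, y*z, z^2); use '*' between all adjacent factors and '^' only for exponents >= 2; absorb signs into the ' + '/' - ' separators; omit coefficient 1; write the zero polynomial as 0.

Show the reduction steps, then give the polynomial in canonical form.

x*y*z - x^2 - z^2 + 2

trace(b^-1) = trace(b) = y
trace(b a b) = trace(b) * trace(a b) - trace(a) = y*z - x
trace(b a b a) = trace(b a) * trace(b a) - trace(1) = z^2 - 2
trace(a b a^-1 b) = trace(b a b) * trace(a) - trace(b a b a) = x*y*z - x^2 - z^2 + 2
trace(a^-1 b^-1 a b) = trace(a b a^-1) * trace(b) - trace(a b a^-1 b) = -x*y*z + x^2 + y^2 + z^2 - 2
trace(a b^-1 a^-1 b^-1) = trace(a^-1 b^-1 a) * trace(b) - trace(a^-1 b^-1 a b) = x*y*z - x^2 - z^2 + 2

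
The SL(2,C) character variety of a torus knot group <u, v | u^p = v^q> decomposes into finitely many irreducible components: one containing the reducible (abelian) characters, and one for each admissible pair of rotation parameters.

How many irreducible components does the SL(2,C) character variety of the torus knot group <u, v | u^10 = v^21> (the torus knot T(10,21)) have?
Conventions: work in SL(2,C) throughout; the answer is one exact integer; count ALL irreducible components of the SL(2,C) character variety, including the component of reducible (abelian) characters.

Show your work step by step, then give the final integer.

91

In the torus knot group T(10,21), u^10 = v^21 is central, so an irreducible representation sends it to +I or -I (Schur).
On an irreducible component, tr(u) is locked at 2*cos(pi*alpha/10) for some alpha in 1..9, and tr(v) at 2*cos(pi*beta/21) for some beta in 1..20.
Consistency of u^10 = (-1)^alpha I with v^21 = (-1)^beta I forces alpha = beta (mod 2).
Enumerate parity-matched pairs: 5*10 odd-odd plus 4*10 even-even gives 90.
That is 90 components of irreducible characters, and with the reducible (abelian) component the total is 91.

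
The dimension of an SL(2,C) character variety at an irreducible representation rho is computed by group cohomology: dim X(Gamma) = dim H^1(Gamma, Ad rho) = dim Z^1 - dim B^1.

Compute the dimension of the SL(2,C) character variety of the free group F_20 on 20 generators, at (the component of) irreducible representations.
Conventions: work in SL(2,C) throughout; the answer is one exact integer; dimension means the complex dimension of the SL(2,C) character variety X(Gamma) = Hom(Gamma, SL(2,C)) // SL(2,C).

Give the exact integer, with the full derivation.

Gamma = F_20 has 20 generators and no relators.
So Z^1 = (sl_2)^20 in full: dim Z^1 = 60.
Irreducibility makes the coboundary map sl_2 -> Z^1 injective (trivial centralizer), so dim B^1 = 3.
Therefore dim X = 60 - 3 = 57.

57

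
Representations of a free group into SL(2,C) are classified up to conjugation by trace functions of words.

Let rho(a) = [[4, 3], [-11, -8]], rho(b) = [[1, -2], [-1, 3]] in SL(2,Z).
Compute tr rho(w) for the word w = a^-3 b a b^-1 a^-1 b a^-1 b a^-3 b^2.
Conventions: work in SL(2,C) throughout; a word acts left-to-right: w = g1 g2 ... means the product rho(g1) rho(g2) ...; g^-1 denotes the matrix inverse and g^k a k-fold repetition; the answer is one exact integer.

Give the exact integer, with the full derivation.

rho(a^-1) = [[-8, -3], [11, 4]]
... * rho(a^-1) = [[-8, -3], [11, 4]]  ->  [[31, 12], [-44, -17]]
... * rho(a^-1) = [[-8, -3], [11, 4]]  ->  [[-116, -45], [165, 64]]
... * rho(b) = [[1, -2], [-1, 3]]  ->  [[-71, 97], [101, -138]]
... * rho(a) = [[4, 3], [-11, -8]]  ->  [[-1351, -989], [1922, 1407]]
... * rho(b^-1) = [[3, 2], [1, 1]]  ->  [[-5042, -3691], [7173, 5251]]
... * rho(a^-1) = [[-8, -3], [11, 4]]  ->  [[-265, 362], [377, -515]]
... * rho(b) = [[1, -2], [-1, 3]]  ->  [[-627, 1616], [892, -2299]]
... * rho(a^-1) = [[-8, -3], [11, 4]]  ->  [[22792, 8345], [-32425, -11872]]
... * rho(b) = [[1, -2], [-1, 3]]  ->  [[14447, -20549], [-20553, 29234]]
... * rho(a^-1) = [[-8, -3], [11, 4]]  ->  [[-341615, -125537], [485998, 178595]]
... * rho(a^-1) = [[-8, -3], [11, 4]]  ->  [[1352013, 522697], [-1923439, -743614]]
... * rho(a^-1) = [[-8, -3], [11, 4]]  ->  [[-5066437, -1965251], [7207758, 2795861]]
... * rho(b) = [[1, -2], [-1, 3]]  ->  [[-3101186, 4237121], [4411897, -6027933]]
... * rho(b) = [[1, -2], [-1, 3]]  ->  [[-7338307, 18913735], [10439830, -26907593]]
tr = -7338307 + -26907593 = -34245900

-34245900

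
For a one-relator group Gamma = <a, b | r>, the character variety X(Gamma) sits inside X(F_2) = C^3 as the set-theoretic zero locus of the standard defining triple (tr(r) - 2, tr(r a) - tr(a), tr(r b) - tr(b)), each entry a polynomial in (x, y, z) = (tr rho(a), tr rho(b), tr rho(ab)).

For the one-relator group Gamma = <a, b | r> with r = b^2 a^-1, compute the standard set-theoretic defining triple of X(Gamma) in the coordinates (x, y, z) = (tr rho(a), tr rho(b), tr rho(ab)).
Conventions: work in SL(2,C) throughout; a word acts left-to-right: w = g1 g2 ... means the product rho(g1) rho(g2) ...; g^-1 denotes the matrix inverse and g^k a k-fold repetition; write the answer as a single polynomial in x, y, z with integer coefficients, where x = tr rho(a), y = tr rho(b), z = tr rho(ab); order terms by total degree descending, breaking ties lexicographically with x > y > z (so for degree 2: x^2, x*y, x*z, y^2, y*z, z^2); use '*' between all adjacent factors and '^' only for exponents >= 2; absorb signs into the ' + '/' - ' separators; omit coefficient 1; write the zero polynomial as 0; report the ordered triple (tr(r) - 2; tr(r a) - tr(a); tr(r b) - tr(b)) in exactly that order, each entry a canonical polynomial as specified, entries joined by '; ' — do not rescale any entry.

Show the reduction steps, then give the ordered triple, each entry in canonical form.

and trace(b^2) = trace(b)*trace(b) - trace(1)  (reduce the b square) = y^2 - 2
trace(b^2 a) = trace(b)*trace(a b) - trace(a)  (reduce the b square) = y*z - x
trace(b^2 a^-1) = trace(b^2)*trace(a) - trace(b^2 a)  (eliminate a^-1) = x*y^2 - y*z - x
next, trace(b^3) = trace(b)*trace(b^2) - trace(b) = y^3 - 3*y
next, trace(b^3 a) = trace(b)*trace(a b^2) - trace(a b) = y^2*z - x*y - z
trace(b^2 a^-1 b) = trace(b^3)*trace(a) - trace(b^3 a) = x*y^3 - y^2*z - 2*x*y + z
assemble the triple (trace(r) - 2; trace(r a) - x; trace(r b) - y)

x*y^2 - y*z - x - 2; y^2 - x - 2; x*y^3 - y^2*z - 2*x*y - y + z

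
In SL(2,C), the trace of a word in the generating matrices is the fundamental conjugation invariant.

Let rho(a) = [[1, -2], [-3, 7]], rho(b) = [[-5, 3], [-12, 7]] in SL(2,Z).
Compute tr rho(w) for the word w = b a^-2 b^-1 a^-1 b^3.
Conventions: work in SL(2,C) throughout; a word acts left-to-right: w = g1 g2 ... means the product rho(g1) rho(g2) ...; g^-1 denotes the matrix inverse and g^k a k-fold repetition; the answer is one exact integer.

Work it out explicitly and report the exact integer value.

-92383

rho(b) = [[-5, 3], [-12, 7]]
... * rho(a^-1) = [[7, 2], [3, 1]]  ->  [[-26, -7], [-63, -17]]
... * rho(a^-1) = [[7, 2], [3, 1]]  ->  [[-203, -59], [-492, -143]]
... * rho(b^-1) = [[7, -3], [12, -5]]  ->  [[-2129, 904], [-5160, 2191]]
... * rho(a^-1) = [[7, 2], [3, 1]]  ->  [[-12191, -3354], [-29547, -8129]]
... * rho(b) = [[-5, 3], [-12, 7]]  ->  [[101203, -60051], [245283, -145544]]
... * rho(b) = [[-5, 3], [-12, 7]]  ->  [[214597, -116748], [520113, -282959]]
... * rho(b) = [[-5, 3], [-12, 7]]  ->  [[327991, -173445], [794943, -420374]]
tr = 327991 + -420374 = -92383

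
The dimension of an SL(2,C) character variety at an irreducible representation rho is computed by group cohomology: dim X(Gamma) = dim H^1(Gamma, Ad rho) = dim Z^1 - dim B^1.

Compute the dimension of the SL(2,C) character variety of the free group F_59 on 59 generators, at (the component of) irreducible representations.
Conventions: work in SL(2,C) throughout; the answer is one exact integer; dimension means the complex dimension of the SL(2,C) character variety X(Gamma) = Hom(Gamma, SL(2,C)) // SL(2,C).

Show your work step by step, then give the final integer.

Gamma = F_59 has 59 generators and no relators.
A cocycle picks one sl_2 vector per generator freely, giving dim Z^1 = 3*59 = 177.
Irreducibility makes the coboundary map sl_2 -> Z^1 injective (trivial centralizer), so dim B^1 = 3.
dim H^1 = 177 - 3 = 174, which is dim X.

174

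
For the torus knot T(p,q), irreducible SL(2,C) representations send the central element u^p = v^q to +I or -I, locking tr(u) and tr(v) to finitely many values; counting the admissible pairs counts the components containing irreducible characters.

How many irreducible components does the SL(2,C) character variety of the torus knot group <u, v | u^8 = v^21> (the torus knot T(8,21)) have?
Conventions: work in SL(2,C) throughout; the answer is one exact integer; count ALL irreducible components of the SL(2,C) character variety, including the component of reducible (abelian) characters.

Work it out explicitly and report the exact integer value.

71

For T(8,21): irreducibility forces the central element u^8 = v^21 to one of +I, -I.
On an irreducible component, tr(u) is locked at 2*cos(pi*alpha/8) for some alpha in 1..7, and tr(v) at 2*cos(pi*beta/21) for some beta in 1..20.
u^8 = (-1)^alpha I and v^21 = (-1)^beta I must agree, so alpha and beta have equal parity.
Enumerate parity-matched pairs: 4*10 odd-odd plus 3*10 even-even gives 70.
components with irreducible characters: 70; plus the single component of reducible (abelian) characters: total 71.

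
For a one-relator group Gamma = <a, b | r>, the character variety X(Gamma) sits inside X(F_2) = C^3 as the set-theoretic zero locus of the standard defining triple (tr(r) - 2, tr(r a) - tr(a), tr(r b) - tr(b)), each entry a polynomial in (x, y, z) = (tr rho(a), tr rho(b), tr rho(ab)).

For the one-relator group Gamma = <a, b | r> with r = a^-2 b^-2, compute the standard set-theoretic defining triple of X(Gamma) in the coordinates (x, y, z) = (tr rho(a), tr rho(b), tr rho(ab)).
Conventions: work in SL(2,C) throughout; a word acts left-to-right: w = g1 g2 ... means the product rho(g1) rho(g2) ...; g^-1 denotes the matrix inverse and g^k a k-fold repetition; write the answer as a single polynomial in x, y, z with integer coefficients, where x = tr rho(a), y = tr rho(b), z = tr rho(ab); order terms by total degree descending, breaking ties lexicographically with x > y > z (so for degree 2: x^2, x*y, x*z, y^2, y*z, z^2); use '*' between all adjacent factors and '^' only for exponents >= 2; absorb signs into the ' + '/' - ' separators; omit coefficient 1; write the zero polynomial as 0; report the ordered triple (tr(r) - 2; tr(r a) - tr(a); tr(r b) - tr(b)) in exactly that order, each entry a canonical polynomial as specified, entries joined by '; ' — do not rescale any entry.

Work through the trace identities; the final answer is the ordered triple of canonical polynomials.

trace(b^-1) = trace(b) = y
trace(b^-1 a) = trace(a)*trace(b) - trace(a b)   [inverse elimination on b] = x*y - z
so trace(a^-1 b^-1) = trace(b^-1)*trace(a) - trace(b^-1 a)   [inverse elimination on a] = z
trace(b^-1 a^-2) = trace(a^-1 b^-1)*trace(a) - trace(a^-1 b^-1 a)   [inverse elimination on a] = x*z - y
reduce: trace(a^-2) = trace(a^-1)*trace(a) - trace(1)   [inverse elimination on a] = x^2 - 2
so trace(a^-2 b^-2) = trace(b^-1 a^-2)*trace(b) - trace(b^-1 a^-2 b)   [inverse elimination on b] = x*y*z - x^2 - y^2 + 2
trace(a^-1 b^-2) = trace(b^-1 a^-1)*trace(b) - trace(b^-1 a^-1 b)  (eliminate b^-1) = y*z - x
assemble the triple (trace(r) - 2; trace(r a) - x; trace(r b) - y)

x*y*z - x^2 - y^2; y*z - 2*x; x*z - 2*y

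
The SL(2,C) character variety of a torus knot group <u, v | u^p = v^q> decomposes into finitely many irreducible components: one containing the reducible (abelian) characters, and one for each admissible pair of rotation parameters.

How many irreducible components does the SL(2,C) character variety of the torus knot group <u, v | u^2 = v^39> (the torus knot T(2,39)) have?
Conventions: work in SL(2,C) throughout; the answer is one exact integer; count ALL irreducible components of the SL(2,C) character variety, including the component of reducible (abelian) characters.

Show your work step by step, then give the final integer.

20

For T(2,39): irreducibility forces the central element u^2 = v^39 to one of +I, -I.
On an irreducible component, tr(u) is locked at 2*cos(pi*alpha/2) for some alpha in 1..1, and tr(v) at 2*cos(pi*beta/39) for some beta in 1..38.
Consistency of u^2 = (-1)^alpha I with v^39 = (-1)^beta I forces alpha = beta (mod 2).
Counting: 1 odd alphas x 19 odd betas + 0 even alphas x 19 even betas = 19 + 0 = 19.
components with irreducible characters: 19; plus the single component of reducible (abelian) characters: total 20.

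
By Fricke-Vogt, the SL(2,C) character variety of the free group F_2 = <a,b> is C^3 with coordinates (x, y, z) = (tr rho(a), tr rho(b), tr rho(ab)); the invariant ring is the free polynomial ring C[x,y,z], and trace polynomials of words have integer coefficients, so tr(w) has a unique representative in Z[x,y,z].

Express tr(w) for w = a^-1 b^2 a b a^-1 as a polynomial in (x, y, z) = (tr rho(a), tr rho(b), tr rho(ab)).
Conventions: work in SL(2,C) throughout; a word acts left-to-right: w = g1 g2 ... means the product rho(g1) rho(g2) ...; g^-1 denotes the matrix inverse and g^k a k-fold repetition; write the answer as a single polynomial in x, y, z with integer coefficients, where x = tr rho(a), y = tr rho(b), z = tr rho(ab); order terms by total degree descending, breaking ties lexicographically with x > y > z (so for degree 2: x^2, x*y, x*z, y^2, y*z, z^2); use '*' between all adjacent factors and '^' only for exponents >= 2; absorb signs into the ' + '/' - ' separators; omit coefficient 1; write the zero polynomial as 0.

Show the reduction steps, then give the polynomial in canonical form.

x^2*y^2*z - x^3*y - x*y*z^2 - y^2*z + 2*x*y + z

trace(b a b) = trace(b) * trace(a b) - trace(a)   [square of b] = y*z - x
trace(b^2 a b) = trace(b) * trace(b a b) - trace(b a)   [square of b] = y^2*z - x*y - z
trace(a b a b) = trace(a b) * trace(a b) - trace(1)   [split at a repeated a] = z^2 - 2
trace(a b a) = trace(a) * trace(b a) - trace(b)   [square of a] = x*z - y
trace(b^2 a b a) = trace(b) * trace(a b a b) - trace(a b a)   [square of b] = y*z^2 - x*z - y
trace(b^2 a b a^-1) = trace(b^2 a b) * trace(a) - trace(b^2 a b a)   [inverse elimination on a] = x*y^2*z - x^2*y - y*z^2 + y
trace(a^-1 b^2 a b a^-1) = trace(b^2 a b a^-1) * trace(a) - trace(b^2 a b)   [inverse elimination on a] = x^2*y^2*z - x^3*y - x*y*z^2 - y^2*z + 2*x*y + z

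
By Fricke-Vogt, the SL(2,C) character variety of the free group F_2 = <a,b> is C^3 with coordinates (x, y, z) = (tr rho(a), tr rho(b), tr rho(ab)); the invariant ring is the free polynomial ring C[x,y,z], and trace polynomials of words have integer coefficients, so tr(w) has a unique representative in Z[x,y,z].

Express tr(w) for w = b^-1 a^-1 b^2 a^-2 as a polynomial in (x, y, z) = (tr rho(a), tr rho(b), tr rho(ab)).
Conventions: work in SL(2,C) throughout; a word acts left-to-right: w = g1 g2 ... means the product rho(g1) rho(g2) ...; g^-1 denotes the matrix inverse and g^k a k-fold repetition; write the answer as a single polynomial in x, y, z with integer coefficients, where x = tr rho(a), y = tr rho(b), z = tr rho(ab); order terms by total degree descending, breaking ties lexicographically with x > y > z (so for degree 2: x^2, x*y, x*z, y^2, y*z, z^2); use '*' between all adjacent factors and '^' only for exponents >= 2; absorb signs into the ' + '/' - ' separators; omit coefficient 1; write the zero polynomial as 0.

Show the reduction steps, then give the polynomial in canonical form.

trace(b^2) = trace(b) trace(b) - trace(1) = y^2 - 2
trace(b^2 a) = trace(b) trace(a b) - trace(a) = y*z - x
and trace(b^2 a^-1) = trace(b^2) trace(a) - trace(b^2 a) = x*y^2 - y*z - x
trace(a^-2 b^2) = trace(b^2 a^-1) trace(a) - trace(b^2) = x^2*y^2 - x*y*z - x^2 - y^2 + 2
trace(a^-1 b^2 a^-2) = trace(a^-2 b^2) trace(a) - trace(a^-2 b^2 a) = x^3*y^2 - x^2*y*z - x^3 - 2*x*y^2 + y*z + 3*x
next, trace(b^3) = trace(b) trace(b^2) - trace(b) = y^3 - 3*y
trace(b^3 a) = trace(b) trace(b a b) - trace(b a) = y^2*z - x*y - z
next, trace(b a^-1 b^2) = trace(b^3) trace(a) - trace(b^3 a) = x*y^3 - y^2*z - 2*x*y + z
trace(a b a b) = trace(a b) trace(a b) - trace(1) = z^2 - 2
and trace(a b a) = trace(a) trace(b a) - trace(b) = x*z - y
next, trace(b^2 a b a) = trace(b) trace(a b a b) - trace(a b a) = y*z^2 - x*z - y
and trace(b a^-1 b^2 a) = trace(b^2 a b) trace(a) - trace(b^2 a b a) = x*y^2*z - x^2*y - y*z^2 + y
trace(a^-1 b a^-1 b^2) = trace(b a^-1 b^2) trace(a) - trace(b a^-1 b^2 a) = x^2*y^3 - 2*x*y^2*z - x^2*y + y*z^2 + x*z - y
and trace(a^-1 b^2 a^-2 b) = trace(a^-1 b a^-1 b^2) trace(a) - trace(a^-1 b a^-1 b^2 a) = x^3*y^3 - 2*x^2*y^2*z - x^3*y - x*y^3 + x*y*z^2 + x^2*z + y^2*z + x*y - z
trace(b^-1 a^-1 b^2 a^-2) = trace(a^-1 b^2 a^-2) trace(b) - trace(a^-1 b^2 a^-2 b) = x^2*y^2*z - x*y^3 - x*y*z^2 - x^2*z + 2*x*y + z

x^2*y^2*z - x*y^3 - x*y*z^2 - x^2*z + 2*x*y + z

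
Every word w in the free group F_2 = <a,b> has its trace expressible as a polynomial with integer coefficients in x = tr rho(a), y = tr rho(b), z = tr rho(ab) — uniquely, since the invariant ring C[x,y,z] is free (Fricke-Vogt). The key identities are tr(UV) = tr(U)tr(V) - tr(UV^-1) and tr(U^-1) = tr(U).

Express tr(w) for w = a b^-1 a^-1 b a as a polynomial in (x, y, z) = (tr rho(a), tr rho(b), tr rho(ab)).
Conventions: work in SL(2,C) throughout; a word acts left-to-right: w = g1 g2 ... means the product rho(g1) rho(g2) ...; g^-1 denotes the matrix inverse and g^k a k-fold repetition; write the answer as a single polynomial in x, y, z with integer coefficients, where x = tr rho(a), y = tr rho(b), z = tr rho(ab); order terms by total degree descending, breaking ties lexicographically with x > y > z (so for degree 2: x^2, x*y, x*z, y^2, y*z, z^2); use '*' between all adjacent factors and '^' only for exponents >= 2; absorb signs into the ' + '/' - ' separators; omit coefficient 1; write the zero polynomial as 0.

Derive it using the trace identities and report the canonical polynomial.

use: tr(a^2) = tr(a)*tr(a) - tr(1)   [square of a] = x^2 - 2
apply: tr(b a^2) = tr(a)*tr(b a) - tr(b)   [square of a] = x*z - y
tr(a b a^2) = tr(a)*tr(b a^2) - tr(b a)   [square of a] = x^2*z - x*y - z
use: tr(b a b a) = tr(b a)*tr(b a) - tr(1)   [split at a repeated b] = z^2 - 2
tr(b a b) = tr(b)*tr(a b) - tr(a)   [square of b] = y*z - x
apply: tr(a b a^2 b) = tr(a)*tr(b a b a) - tr(b a b)   [square of a] = x*z^2 - y*z - x
tr(b a^2 b^-1 a) = tr(a b a^2)*tr(b) - tr(a b a^2 b)   [inverse elimination on b] = x^2*y*z - x*y^2 - x*z^2 + x
use: tr(a b^-1 a^-1 b a) = tr(b a^2 b^-1)*tr(a) - tr(b a^2 b^-1 a)   [inverse elimination on a] = -x^2*y*z + x^3 + x*y^2 + x*z^2 - 3*x

-x^2*y*z + x^3 + x*y^2 + x*z^2 - 3*x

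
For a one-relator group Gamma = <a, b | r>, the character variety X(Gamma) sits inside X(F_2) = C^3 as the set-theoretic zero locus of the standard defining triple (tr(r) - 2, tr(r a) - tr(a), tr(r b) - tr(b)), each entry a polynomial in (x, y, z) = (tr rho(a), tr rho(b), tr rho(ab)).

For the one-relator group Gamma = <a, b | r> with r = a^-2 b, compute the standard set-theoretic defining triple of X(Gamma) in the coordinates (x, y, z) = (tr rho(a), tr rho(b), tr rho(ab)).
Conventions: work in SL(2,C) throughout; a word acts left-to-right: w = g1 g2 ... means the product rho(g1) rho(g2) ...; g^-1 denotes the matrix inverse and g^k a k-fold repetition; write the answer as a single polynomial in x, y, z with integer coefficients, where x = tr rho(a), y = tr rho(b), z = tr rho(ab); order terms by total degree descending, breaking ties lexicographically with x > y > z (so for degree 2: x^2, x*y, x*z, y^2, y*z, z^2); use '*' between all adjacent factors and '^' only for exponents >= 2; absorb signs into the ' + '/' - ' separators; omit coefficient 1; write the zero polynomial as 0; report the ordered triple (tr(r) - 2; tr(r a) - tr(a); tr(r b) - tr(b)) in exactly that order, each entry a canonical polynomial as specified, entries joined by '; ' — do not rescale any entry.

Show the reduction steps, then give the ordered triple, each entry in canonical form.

x^2*y - x*z - y - 2; x*y - x - z; x^2*y^2 - x*y*z - x^2 - y^2 - y + 2

reduce: tr(a^-1 b) = tr(b) tr(a) - tr(b a)   [inverse elimination on a] = x*y - z
tr(a^-2 b) = tr(a^-1 b) tr(a) - tr(a^-1 b a)   [inverse elimination on a] = x^2*y - x*z - y
so tr(b^2) = tr(b) tr(b) - tr(1)  (reduce the b square) = y^2 - 2
so tr(b^2 a) = tr(b) tr(a b) - tr(a)  (reduce the b square) = y*z - x
tr(b^2 a^-1) = tr(b^2) tr(a) - tr(b^2 a)  (eliminate a^-1) = x*y^2 - y*z - x
tr(a^-2 b^2) = tr(b^2 a^-1) tr(a) - tr(b^2)  (eliminate a^-1) = x^2*y^2 - x*y*z - x^2 - y^2 + 2
assemble the triple (tr(r) - 2; tr(r a) - x; tr(r b) - y)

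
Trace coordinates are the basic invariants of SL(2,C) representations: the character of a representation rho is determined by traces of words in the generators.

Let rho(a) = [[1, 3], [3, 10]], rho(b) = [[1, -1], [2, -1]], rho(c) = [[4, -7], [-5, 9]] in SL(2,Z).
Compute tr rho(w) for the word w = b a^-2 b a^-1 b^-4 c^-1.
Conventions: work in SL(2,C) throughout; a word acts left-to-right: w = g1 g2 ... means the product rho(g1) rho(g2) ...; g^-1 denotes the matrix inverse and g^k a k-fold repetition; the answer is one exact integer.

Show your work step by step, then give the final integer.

rho(b) = [[1, -1], [2, -1]]
... * rho(a^-1) = [[10, -3], [-3, 1]]  ->  [[13, -4], [23, -7]]
... * rho(a^-1) = [[10, -3], [-3, 1]]  ->  [[142, -43], [251, -76]]
... * rho(b) = [[1, -1], [2, -1]]  ->  [[56, -99], [99, -175]]
... * rho(a^-1) = [[10, -3], [-3, 1]]  ->  [[857, -267], [1515, -472]]
... * rho(b^-1) = [[-1, 1], [-2, 1]]  ->  [[-323, 590], [-571, 1043]]
... * rho(b^-1) = [[-1, 1], [-2, 1]]  ->  [[-857, 267], [-1515, 472]]
... * rho(b^-1) = [[-1, 1], [-2, 1]]  ->  [[323, -590], [571, -1043]]
... * rho(b^-1) = [[-1, 1], [-2, 1]]  ->  [[857, -267], [1515, -472]]
... * rho(c^-1) = [[9, 7], [5, 4]]  ->  [[6378, 4931], [11275, 8717]]
tr = 6378 + 8717 = 15095

15095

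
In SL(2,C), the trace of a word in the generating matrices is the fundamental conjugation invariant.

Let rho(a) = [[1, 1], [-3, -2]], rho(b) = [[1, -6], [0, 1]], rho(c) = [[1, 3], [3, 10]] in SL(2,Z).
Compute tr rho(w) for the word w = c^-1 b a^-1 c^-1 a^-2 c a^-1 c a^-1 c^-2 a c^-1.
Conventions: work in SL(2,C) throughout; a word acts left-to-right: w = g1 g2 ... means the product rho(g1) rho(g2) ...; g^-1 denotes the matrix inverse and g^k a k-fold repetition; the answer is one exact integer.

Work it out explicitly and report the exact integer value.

-2072631079

rho(c^-1) = [[10, -3], [-3, 1]]
... * rho(b) = [[1, -6], [0, 1]]  ->  [[10, -63], [-3, 19]]
... * rho(a^-1) = [[-2, -1], [3, 1]]  ->  [[-209, -73], [63, 22]]
... * rho(c^-1) = [[10, -3], [-3, 1]]  ->  [[-1871, 554], [564, -167]]
... * rho(a^-1) = [[-2, -1], [3, 1]]  ->  [[5404, 2425], [-1629, -731]]
... * rho(a^-1) = [[-2, -1], [3, 1]]  ->  [[-3533, -2979], [1065, 898]]
... * rho(c) = [[1, 3], [3, 10]]  ->  [[-12470, -40389], [3759, 12175]]
... * rho(a^-1) = [[-2, -1], [3, 1]]  ->  [[-96227, -27919], [29007, 8416]]
... * rho(c) = [[1, 3], [3, 10]]  ->  [[-179984, -567871], [54255, 171181]]
... * rho(a^-1) = [[-2, -1], [3, 1]]  ->  [[-1343645, -387887], [405033, 116926]]
... * rho(c^-1) = [[10, -3], [-3, 1]]  ->  [[-12272789, 3643048], [3699552, -1098173]]
... * rho(c^-1) = [[10, -3], [-3, 1]]  ->  [[-133657034, 40461415], [40290039, -12196829]]
... * rho(a) = [[1, 1], [-3, -2]]  ->  [[-255041279, -214579864], [76880526, 64683697]]
... * rho(c^-1) = [[10, -3], [-3, 1]]  ->  [[-1906673198, 550543973], [574754169, -165957881]]
tr = -1906673198 + -165957881 = -2072631079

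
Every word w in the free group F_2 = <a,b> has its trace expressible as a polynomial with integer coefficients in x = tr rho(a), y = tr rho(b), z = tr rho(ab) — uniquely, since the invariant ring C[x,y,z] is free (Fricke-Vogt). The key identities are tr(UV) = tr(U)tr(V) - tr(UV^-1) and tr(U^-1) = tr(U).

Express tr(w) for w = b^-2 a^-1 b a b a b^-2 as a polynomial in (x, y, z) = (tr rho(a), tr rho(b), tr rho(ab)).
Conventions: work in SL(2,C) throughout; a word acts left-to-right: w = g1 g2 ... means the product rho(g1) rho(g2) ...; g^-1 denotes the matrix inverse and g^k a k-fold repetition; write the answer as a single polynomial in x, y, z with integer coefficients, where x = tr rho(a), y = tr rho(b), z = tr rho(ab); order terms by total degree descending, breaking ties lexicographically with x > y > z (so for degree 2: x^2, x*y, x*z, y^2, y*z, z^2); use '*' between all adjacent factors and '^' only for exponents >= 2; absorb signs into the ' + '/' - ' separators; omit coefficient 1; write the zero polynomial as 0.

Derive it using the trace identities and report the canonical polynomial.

-x*y^4*z^2 + x^2*y^3*z + y^5*z + y^3*z^3 + 2*x*y^2*z^2 - 2*x^2*y*z - 6*y^3*z - 2*y*z^3 + x*y^2 + 7*y*z - x

tr(b a b) = tr(b)*tr(a b) - tr(a) = y*z - x
tr(a b a b) = tr(a b)*tr(a b) - tr(1)   [split at repeated a] = z^2 - 2
tr(a b a) = tr(a)*tr(b a) - tr(b) = x*z - y
tr(b a b a b) = tr(b)*tr(a b a b) - tr(a b a) = y*z^2 - x*z - y
tr(b a b a b a) = tr(a b a b)*tr(a b) - tr(b a)   [split at repeated a] = z^3 - 3*z
tr(a^-1 b a b a b) = tr(b a b a b)*tr(a) - tr(b a b a b a) = x*y*z^2 - x^2*z - z^3 - x*y + 3*z
tr(a^-1 b a b a b^-1) = tr(a^-1 b a b a)*tr(b) - tr(a^-1 b a b a b) = -x*y*z^2 + x^2*z + y^2*z + z^3 - 3*z
tr(a^-1 b a b a b^-2) = tr(a^-1 b a b a b^-1)*tr(b) - tr(a^-1 b a b a) = -x*y^2*z^2 + x^2*y*z + y^3*z + y*z^3 - 4*y*z + x
tr(a^-1 b a b a b^-3) = tr(a^-1 b a b a b^-2)*tr(b) - tr(a^-1 b a b a b^-1) = -x*y^3*z^2 + x^2*y^2*z + y^4*z + y^2*z^3 + x*y*z^2 - x^2*z - 5*y^2*z - z^3 + x*y + 3*z
tr(b^-2 a^-1 b a b a b^-2) = tr(a^-1 b a b a b^-3)*tr(b) - tr(a^-1 b a b a b^-2) = -x*y^4*z^2 + x^2*y^3*z + y^5*z + y^3*z^3 + 2*x*y^2*z^2 - 2*x^2*y*z - 6*y^3*z - 2*y*z^3 + x*y^2 + 7*y*z - x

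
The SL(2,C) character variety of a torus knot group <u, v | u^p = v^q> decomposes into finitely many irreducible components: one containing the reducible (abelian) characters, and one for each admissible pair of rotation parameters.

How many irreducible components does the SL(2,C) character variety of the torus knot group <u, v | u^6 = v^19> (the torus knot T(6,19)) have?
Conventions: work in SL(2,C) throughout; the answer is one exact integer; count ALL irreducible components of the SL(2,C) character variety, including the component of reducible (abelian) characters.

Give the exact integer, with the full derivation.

In the torus knot group T(6,19), u^6 = v^19 is central, so an irreducible representation sends it to +I or -I (Schur).
This locks tr(u) to 2*cos(pi*alpha/6), alpha in 1..5, and tr(v) to 2*cos(pi*beta/19), beta in 1..18, on each component of irreducible characters.
Consistency of u^6 = (-1)^alpha I with v^19 = (-1)^beta I forces alpha = beta (mod 2).
count pairs: odd alpha (3 choices) x odd beta (9), plus even alpha (2) x even beta (9): 3*9 + 2*9 = 45.
components with irreducible characters: 45; plus the single component of reducible (abelian) characters: total 46.

46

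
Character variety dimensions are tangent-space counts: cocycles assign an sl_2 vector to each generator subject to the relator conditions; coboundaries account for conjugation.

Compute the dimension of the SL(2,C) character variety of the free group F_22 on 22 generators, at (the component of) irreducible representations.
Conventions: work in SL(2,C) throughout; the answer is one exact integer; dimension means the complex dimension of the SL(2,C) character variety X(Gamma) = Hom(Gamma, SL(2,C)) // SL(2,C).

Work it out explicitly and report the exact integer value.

Here Gamma is free of rank 22 — no relator constrains a cocycle.
A cocycle picks one sl_2 vector per generator freely, giving dim Z^1 = 3*22 = 66.
dim B^1 = 3: the coboundary map is injective because an irreducible image has centralizer 0 in sl_2.
Therefore dim X = 66 - 3 = 63.

63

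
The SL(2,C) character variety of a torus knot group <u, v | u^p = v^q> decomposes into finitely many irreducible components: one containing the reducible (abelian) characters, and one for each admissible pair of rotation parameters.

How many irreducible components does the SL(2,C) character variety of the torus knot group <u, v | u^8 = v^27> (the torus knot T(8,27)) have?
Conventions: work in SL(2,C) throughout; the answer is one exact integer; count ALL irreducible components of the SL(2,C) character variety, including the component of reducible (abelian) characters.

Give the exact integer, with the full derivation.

92

For T(8,27): irreducibility forces the central element u^8 = v^27 to one of +I, -I.
This locks tr(u) to 2*cos(pi*alpha/8), alpha in 1..7, and tr(v) to 2*cos(pi*beta/27), beta in 1..26, on each component of irreducible characters.
u^8 = (-1)^alpha I and v^27 = (-1)^beta I must agree, so alpha and beta have equal parity.
count pairs: odd alpha (4 choices) x odd beta (13), plus even alpha (3) x even beta (13): 4*13 + 3*13 = 91.
components with irreducible characters: 91; plus the single component of reducible (abelian) characters: total 92.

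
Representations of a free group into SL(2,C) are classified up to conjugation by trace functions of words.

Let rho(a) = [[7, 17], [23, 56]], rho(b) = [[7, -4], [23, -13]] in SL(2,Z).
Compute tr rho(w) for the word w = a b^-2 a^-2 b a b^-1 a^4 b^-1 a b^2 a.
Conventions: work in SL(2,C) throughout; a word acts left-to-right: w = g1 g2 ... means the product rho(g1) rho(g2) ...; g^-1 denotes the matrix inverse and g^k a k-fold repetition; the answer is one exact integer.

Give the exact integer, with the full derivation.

rho(a) = [[7, 17], [23, 56]]
... * rho(b^-1) = [[-13, 4], [-23, 7]]  ->  [[-482, 147], [-1587, 484]]
... * rho(b^-1) = [[-13, 4], [-23, 7]]  ->  [[2885, -899], [9499, -2960]]
... * rho(a^-1) = [[56, -17], [-23, 7]]  ->  [[182237, -55338], [600024, -182203]]
... * rho(a^-1) = [[56, -17], [-23, 7]]  ->  [[11478046, -3485395], [37792013, -11475829]]
... * rho(b) = [[7, -4], [23, -13]]  ->  [[182237, -602049], [600024, -1982275]]
... * rho(a) = [[7, 17], [23, 56]]  ->  [[-12571468, -30616715], [-41392157, -100806992]]
... * rho(b^-1) = [[-13, 4], [-23, 7]]  ->  [[867613529, -264602877], [2856658857, -871217572]]
... * rho(a) = [[7, 17], [23, 56]]  ->  [[-12571468, -68331119], [-41392157, -224983463]]
... * rho(a) = [[7, 17], [23, 56]]  ->  [[-1659616013, -4040257620], [-5464364748, -13302740597]]
... * rho(a) = [[7, 17], [23, 56]]  ->  [[-104543237351, -254467898941], [-344213586967, -837847674148]]
... * rho(a) = [[7, 17], [23, 56]]  ->  [[-6584564337100, -16027437375663], [-21679991614173, -52771100730727]]
... * rho(b^-1) = [[-13, 4], [-23, 7]]  ->  [[454230396022549, -138530318978041], [1495575207790970, -456117671571781]]
... * rho(a) = [[7, 17], [23, 56]]  ->  [[-6584564337100, -35781130386963], [-21679991614173, -117811075573246]]
... * rho(b) = [[7, -4], [23, -13]]  ->  [[-869057949259849, 491492952378919], [-2861414679483869, 1618263948908890]]
... * rho(b) = [[7, -4], [23, -13]]  ->  [[5220932259896194, -2913176583886551], [17190168068517387, -9591772617880094]]
... * rho(a) = [[7, 17], [23, 56]]  ->  [[-30456535610117315, -74382040279411558], [-100279593731620453, -244906409436489685]]
tr = -30456535610117315 + -244906409436489685 = -275362945046607000

-275362945046607000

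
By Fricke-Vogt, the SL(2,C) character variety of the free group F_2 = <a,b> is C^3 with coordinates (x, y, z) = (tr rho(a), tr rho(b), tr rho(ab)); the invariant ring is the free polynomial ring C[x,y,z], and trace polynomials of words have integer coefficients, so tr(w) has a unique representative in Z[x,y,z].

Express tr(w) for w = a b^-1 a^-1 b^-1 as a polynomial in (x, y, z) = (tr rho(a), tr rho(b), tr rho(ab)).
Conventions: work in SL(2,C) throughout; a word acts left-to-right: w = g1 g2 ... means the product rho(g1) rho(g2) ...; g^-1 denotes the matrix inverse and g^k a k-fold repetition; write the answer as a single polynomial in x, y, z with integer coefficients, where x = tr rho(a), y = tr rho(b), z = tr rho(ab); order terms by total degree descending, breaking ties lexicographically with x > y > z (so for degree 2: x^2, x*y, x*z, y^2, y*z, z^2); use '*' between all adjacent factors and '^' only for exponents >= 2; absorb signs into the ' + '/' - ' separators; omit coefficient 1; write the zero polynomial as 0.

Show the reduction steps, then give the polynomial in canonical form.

x*y*z - x^2 - z^2 + 2

trace(b^-1) = trace(b) = y
trace(b a b) = trace(b) * trace(a b) - trace(a) = y*z - x
trace(b a b a) = trace(b a) * trace(b a) - trace(1) = z^2 - 2
trace(a b a^-1 b) = trace(b a b) * trace(a) - trace(b a b a) = x*y*z - x^2 - z^2 + 2
trace(a^-1 b^-1 a b) = trace(a b a^-1) * trace(b) - trace(a b a^-1 b) = -x*y*z + x^2 + y^2 + z^2 - 2
trace(a b^-1 a^-1 b^-1) = trace(a^-1 b^-1 a) * trace(b) - trace(a^-1 b^-1 a b) = x*y*z - x^2 - z^2 + 2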